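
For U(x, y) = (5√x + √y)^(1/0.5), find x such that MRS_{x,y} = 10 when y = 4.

x = 1

For CES with ρ = 0.5, MRS = (5/1)·√(y/x).
Setting (5/1)·√(4/x) = 10 gives √(4/x) = 2, so 4/x = 4 and x = 1.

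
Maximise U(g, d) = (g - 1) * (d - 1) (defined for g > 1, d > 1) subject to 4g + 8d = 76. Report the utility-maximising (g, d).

g* = 9, d* = 5

MU_g = (d−1), MU_d = (g−1).
MRS = (d−1)/(g−1).
Tangency: set MRS = p_g/p_d = 4/8 = 0.5.
So (d − 1)/(g − 1) = 0.5, i.e. (d − 1) = 0.5·(g − 1).
Rewrite the budget in excess-of-subsistence terms: 4·(g − 1) + 8·(d − 1) = 76 − 4·1 − 8·1 = 64.
Substituting, 8·(g − 1) = 64, so g − 1 = 8 and g* = 9.
Then d − 1 = 0.5·8 = 4, so d* = 5.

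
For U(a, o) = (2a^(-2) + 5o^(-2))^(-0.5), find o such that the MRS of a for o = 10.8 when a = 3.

For CES with ρ = -2, MRS = (2/5)·(o/a)^3.
Setting (2/5)·(o/3)^3 = 10.8 gives (o/3)^3 = 27, so o/3 = 3 and o = 9.

o = 9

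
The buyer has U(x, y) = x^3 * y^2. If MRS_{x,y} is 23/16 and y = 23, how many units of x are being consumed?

MU_x = 3·x^2·y^2 and MU_y = 2·x^3·y.
MRS = MU_x/MU_y = (3/2)·y/x.
Substitute y = 23: MRS = 34.5/x. Setting 34.5/x = 23/16 gives x = 34.5/(23/16) = 24.

x = 24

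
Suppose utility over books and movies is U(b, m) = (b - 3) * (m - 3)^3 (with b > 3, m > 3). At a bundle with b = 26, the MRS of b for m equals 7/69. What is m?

m = 10

MU_b = (m−3)^3, MU_m = 3·(b−3)·(m−3)^2.
MRS = (1/3)·(m−3)/(b−3).
Substitute b = 26: MRS = (m − 3)/69. Setting this equal to 7/69 gives m − 3 = (7/69)·69 = 7, so m = 10.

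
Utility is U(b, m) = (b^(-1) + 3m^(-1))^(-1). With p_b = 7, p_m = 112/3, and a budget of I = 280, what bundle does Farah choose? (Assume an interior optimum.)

For CES with ρ = -1, MRS = (1/3)·(m/b)^2.
Tangency: set MRS = p_b/p_m = 7/(112/3) = 3/16.
So (m/b)^2 = 9/16; taking the square root, m/b = 0.75, i.e. m = 0.75·b.
Substitute into the budget 7·b + (112/3)·m = 280: 35·b = 280, so b* = 8 and m* = 0.75·8 = 6.

b* = 8, m* = 6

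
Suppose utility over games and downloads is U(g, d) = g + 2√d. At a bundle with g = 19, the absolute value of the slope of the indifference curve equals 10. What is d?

MU_g = 1, MU_d = 2/(2√d).
MRS = 1 ÷ (2/(2√d)).
MRS depends only on d: √d = 10 ⇒ √d = 10 ⇒ d = 100.

d = 100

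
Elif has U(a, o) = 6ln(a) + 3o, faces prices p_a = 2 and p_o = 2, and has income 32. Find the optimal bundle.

a* = 2, o* = 14

MU_a = 6/a, MU_o = 3.
MRS = 6/a ÷ 3.
Tangency: set MRS = p_a/p_o = 2/2 = 1.
MRS depends only on a: 2/a = 1 ⇒ a* = 2/1 = 2.
From the budget, 2·o = 32 − 2·2 = 28, so o* = 14.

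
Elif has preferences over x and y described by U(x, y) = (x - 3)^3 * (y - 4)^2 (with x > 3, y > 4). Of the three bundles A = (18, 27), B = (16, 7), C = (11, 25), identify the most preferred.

Bundle A

Evaluate utility at each bundle:
U(A) = 1785375.
U(B) = 19773.
U(C) = 225792.
Highest utility is A, so A ≻ C ≻ B.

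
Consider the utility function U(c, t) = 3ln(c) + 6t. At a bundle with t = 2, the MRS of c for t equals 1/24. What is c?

MU_c = 3/c, MU_t = 6.
MRS = 3/c ÷ 6.
MRS depends only on c: 0.5/c = 1/24 ⇒ c = 0.5/(1/24) = 12.

c = 12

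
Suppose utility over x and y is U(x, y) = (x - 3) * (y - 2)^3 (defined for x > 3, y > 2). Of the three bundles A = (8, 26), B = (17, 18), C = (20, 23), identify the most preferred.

Evaluate utility at each bundle:
U(A) = 69120.
U(B) = 57344.
U(C) = 157437.
Highest utility is C, so C ≻ A ≻ B.

Bundle C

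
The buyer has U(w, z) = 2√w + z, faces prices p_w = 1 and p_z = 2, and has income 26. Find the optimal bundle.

w* = 4, z* = 11

MU_w = 2/(2√w), MU_z = 1.
MRS = 2/(2√w) ÷ 1.
Tangency: set MRS = p_w/p_z = 1/2 = 0.5.
MRS depends only on w: 1/√w = 0.5 ⇒ √w = 1/0.5 = 2 ⇒ w* = 4.
From the budget, 2·z = 26 − 1·4 = 22, so z* = 11.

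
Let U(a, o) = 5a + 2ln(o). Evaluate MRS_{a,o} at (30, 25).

MU_a = 5, MU_o = 2/o.
MRS = 5 ÷ (2/o).
At (30, 25): MRS = 62.5.
So at (30, 25) the consumer would give up 62.5 units of o for one more unit of a.

MRS = 62.5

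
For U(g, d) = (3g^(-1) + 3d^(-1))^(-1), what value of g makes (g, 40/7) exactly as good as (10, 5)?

g = 8

U depends on (g, d) only through S = 3g^(-1) + 3d^(-1), so equal utility means equal S. At (10, 5): S = 0.9.
With d = 40/7: 3·(40/7)^(-1) = 21/40, so 3g^(-1) = 0.9 − 21/40 = 0.375, i.e. g^(-1) = 0.125.
Hence g = 1/0.125 = 8.
Check: U(8, 40/7) = 1.1111.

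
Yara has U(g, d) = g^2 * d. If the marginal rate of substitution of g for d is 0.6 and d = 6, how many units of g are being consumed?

g = 20

MU_g = 2·g·d and MU_d = g^2.
MRS = MU_g/MU_d = (2/1)·d/g.
Substitute d = 6: MRS = 12/g. Setting 12/g = 0.6 gives g = 12/0.6 = 20.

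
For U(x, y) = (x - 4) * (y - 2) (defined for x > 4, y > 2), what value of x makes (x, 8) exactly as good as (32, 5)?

x = 18

U(32, 5) = 84.
Set U(x, 8) = 84 and solve.
With y = 8: (8 − 2) = 6, so (x − 4) = 84/6 = 14.
So x = 4 + 14 = 18.
Check: U(18, 8) = 84.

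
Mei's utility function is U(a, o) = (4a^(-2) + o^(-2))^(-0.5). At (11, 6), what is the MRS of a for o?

MRS = 864/1331

For CES with ρ = -2, MRS = (4/1)·(o/a)^3.
At (11, 6): MRS = 864/1331.
So at (11, 6) the consumer would give up 864/1331 units of o for one more unit of a.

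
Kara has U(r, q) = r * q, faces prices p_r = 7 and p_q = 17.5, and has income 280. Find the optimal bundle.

MU_r = q and MU_q = r.
MRS = MU_r/MU_q = q/r.
Tangency: set MRS = p_r/p_q = 7/17.5 = 0.4.
So q/r = 0.4, i.e. q = 0.4·r.
Substitute into the budget 7·r + 17.5·q = 280: 14·r = 280, so r* = 20.
Then q* = 0.4·20 = 8.

r* = 20, q* = 8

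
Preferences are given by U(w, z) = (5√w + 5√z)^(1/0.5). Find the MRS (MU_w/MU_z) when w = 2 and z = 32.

MRS = 4

For CES with ρ = 0.5, MRS = √(z/w).
At (2, 32): MRS = 4.
So at (2, 32) the consumer would give up 4 units of z for one more unit of w.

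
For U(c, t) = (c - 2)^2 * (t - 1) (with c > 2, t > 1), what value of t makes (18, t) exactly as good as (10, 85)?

U(10, 85) = 5376.
Set U(18, t) = 5376 and solve.
With c = 18: (18 − 2)^2 = 256, so (t − 1) = 5376/256 = 21.
So t = 1 + 21 = 22.
Check: U(18, 22) = 5376.

t = 22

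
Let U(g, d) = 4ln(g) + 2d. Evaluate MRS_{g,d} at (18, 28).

MRS = 1/9

MU_g = 4/g, MU_d = 2.
MRS = 4/g ÷ 2.
At (18, 28): MRS = 1/9.
The indifference curve has slope −1/9 at this bundle.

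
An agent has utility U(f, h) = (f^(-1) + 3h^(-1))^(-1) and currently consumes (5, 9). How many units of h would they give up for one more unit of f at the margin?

For CES with ρ = -1, MRS = (1/3)·(h/f)^2.
At (5, 9): MRS = 27/25.
So at (5, 9) the consumer would give up 27/25 units of h for one more unit of f.

MRS = 27/25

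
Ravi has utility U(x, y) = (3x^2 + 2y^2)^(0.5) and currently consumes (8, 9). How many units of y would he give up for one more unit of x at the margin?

For CES with ρ = 2, MRS = (3/2)·(y/x)^(-1).
At (8, 9): MRS = 4/3.
So at (8, 9) the consumer would give up 4/3 units of y for one more unit of x.

MRS = 4/3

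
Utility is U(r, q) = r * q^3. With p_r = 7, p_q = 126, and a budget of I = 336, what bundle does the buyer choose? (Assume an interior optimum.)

r* = 12, q* = 2

MU_r = q^3 and MU_q = 3·r·q^2.
MRS = MU_r/MU_q = (1/3)·q/r.
Tangency: set MRS = p_r/p_q = 7/126 = 1/18.
So (1/3)·q/r = 1/18, i.e. q = (1/6)·r.
Substitute into the budget 7·r + 126·q = 336: 28·r = 336, so r* = 12.
Then q* = (1/6)·12 = 2.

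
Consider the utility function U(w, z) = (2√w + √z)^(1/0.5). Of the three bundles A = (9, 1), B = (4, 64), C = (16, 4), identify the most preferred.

Evaluate utility at each bundle:
U(A) = 49.000.
U(B) = 144.000.
U(C) = 100.000.
Highest utility is B, so B ≻ C ≻ A.

Bundle B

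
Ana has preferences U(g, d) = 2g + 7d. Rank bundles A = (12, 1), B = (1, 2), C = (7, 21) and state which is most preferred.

Evaluate utility at each bundle:
U(A) = 31.
U(B) = 16.
U(C) = 161.
Highest utility is C, so C ≻ A ≻ B.

Bundle C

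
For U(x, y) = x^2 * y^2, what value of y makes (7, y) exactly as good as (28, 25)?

y = 100

U(28, 25) = 490000.
Set U(7, y) = 490000 and solve.
With x = 7: 7^2 = 49, so y^2 = 490000/49 = 10000; taking the square root, y = 100.
Check: U(7, 100) = 490000.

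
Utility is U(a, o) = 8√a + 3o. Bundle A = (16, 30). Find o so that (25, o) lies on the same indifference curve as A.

U(16, 30) = 122.
Set U(25, o) = 122 and solve.
With a = 25: √25 = 5, so 3o = 122 − 8·5 = 82 and o = 82/3.
Check: U(25, 82/3) = 122.

o = 82/3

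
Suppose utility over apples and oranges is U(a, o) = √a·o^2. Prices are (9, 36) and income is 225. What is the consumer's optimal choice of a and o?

a* = 5, o* = 5

MU_a = 0.5·a^(-0.5)·o^2 and MU_o = 2·√a·o.
MRS = MU_a/MU_o = (0.25)·o/a.
Tangency: set MRS = p_a/p_o = 9/36 = 0.25.
So (0.25)·o/a = 0.25, i.e. o = a.
Substitute into the budget 9·a + 36·o = 225: 45·a = 225, so a* = 5.
Then o* = 5.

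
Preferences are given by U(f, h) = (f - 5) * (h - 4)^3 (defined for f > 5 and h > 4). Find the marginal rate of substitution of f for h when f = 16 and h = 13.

MRS = 3/11

MU_f = (h−4)^3, MU_h = 3·(f−5)·(h−4)^2.
MRS = (1/3)·(h−4)/(f−5).
At (16, 13): MRS = 3/11.
That is, one extra unit of f is worth 3/11 units of h at the margin.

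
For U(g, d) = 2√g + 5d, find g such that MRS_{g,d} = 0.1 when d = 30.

MU_g = 2/(2√g), MU_d = 5.
MRS = 2/(2√g) ÷ 5.
MRS depends only on g: 0.2/√g = 0.1 ⇒ √g = 0.2/0.1 = 2 ⇒ g = 4.

g = 4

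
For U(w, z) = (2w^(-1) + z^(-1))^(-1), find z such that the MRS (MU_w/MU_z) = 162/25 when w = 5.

z = 9

For CES with ρ = -1, MRS = (2/1)·(z/w)^2.
Setting (2/1)·(z/5)^2 = 162/25 gives (z/5)^2 = 81/25, so z/5 = 1.8 and z = 9.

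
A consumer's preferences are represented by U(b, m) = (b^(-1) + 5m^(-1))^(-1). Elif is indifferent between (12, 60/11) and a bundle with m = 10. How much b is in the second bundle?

b = 2

U depends on (b, m) only through S = b^(-1) + 5m^(-1), so equal utility means equal S. At (12, 60/11): S = 1.
With m = 10: 5·10^(-1) = 0.5, so b^(-1) = 1 − 0.5 = 0.5.
Hence b = 1/0.5 = 2.
Check: U(2, 10) = 1.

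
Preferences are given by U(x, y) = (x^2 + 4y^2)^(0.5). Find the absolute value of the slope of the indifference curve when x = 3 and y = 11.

MRS = 3/44

For CES with ρ = 2, MRS = (1/4)·(y/x)^(-1).
At (3, 11): MRS = 3/44.
That is, one extra unit of x is worth 3/44 units of y at the margin.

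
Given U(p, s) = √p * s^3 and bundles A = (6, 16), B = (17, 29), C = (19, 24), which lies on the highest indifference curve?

Bundle B

Evaluate utility at each bundle:
U(A) = 10033.110.
U(B) = 100558.423.
U(C) = 60257.419.
Highest utility is B, so B ≻ C ≻ A.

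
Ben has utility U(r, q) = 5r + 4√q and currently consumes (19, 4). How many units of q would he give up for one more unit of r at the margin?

MRS = 5

MU_r = 5, MU_q = 4/(2√q).
MRS = 5 ÷ (4/(2√q)).
At (19, 4): MRS = 5.
So at (19, 4) the consumer would give up 5 units of q for one more unit of r.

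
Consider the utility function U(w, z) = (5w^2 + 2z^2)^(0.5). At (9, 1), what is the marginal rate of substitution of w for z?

For CES with ρ = 2, MRS = (5/2)·(z/w)^(-1).
At (9, 1): MRS = 22.5.
The indifference curve has slope −22.5 at this bundle.

MRS = 22.5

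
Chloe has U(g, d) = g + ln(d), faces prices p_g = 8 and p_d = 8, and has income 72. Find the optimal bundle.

MU_g = 1, MU_d = 1/d.
MRS = 1 ÷ (1/d).
Tangency: set MRS = p_g/p_d = 8/8 = 1.
MRS depends only on d: d = 1 ⇒ d* = 1.
From the budget, 8·g = 72 − 8·1 = 64, so g* = 8.

g* = 8, d* = 1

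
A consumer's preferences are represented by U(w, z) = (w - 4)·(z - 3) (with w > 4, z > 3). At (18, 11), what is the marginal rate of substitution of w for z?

MRS = 4/7

MU_w = (z−3), MU_z = (w−4).
MRS = (z−3)/(w−4).
At (18, 11): MRS = 4/7.
That is, one extra unit of w is worth 4/7 units of z at the margin.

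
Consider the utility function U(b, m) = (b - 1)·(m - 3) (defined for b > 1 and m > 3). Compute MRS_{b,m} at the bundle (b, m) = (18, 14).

MRS = 11/17

MU_b = (m−3), MU_m = (b−1).
MRS = (m−3)/(b−1).
At (18, 14): MRS = 11/17.
So at (18, 14) the consumer would give up 11/17 units of m for one more unit of b.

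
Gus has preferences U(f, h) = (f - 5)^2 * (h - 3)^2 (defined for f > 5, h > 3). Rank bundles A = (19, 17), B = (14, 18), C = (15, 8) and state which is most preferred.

Bundle A

Evaluate utility at each bundle:
U(A) = 38416.
U(B) = 18225.
U(C) = 2500.
Highest utility is A, so A ≻ B ≻ C.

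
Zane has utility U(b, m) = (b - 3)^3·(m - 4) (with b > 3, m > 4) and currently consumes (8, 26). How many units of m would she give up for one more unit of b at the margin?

MRS = 13.2

MU_b = 3·(b−3)^2·(m−4), MU_m = (b−3)^3.
MRS = (3/1)·(m−4)/(b−3).
At (8, 26): MRS = 13.2.
So at (8, 26) the consumer would give up 13.2 units of m for one more unit of b.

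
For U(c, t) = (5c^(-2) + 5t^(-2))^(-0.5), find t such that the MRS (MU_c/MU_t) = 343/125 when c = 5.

For CES with ρ = -2, MRS = (t/c)^3.
Setting (t/5)^3 = 343/125 gives t/5 = 1.4 and t = 7.

t = 7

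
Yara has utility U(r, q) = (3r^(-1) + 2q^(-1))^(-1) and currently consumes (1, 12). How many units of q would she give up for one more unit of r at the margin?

MRS = 216

For CES with ρ = -1, MRS = (3/2)·(q/r)^2.
At (1, 12): MRS = 216.
That is, one extra unit of r is worth 216 units of q at the margin.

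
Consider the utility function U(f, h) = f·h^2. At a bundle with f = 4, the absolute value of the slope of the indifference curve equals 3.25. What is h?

MU_f = h^2 and MU_h = 2·f·h.
MRS = MU_f/MU_h = (1/2)·h/f.
Substitute f = 4: MRS = h/8. Setting h/8 = 3.25 gives h = 3.25·8 = 26.

h = 26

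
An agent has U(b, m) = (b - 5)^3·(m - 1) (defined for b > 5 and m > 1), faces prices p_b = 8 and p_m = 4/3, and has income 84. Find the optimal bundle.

b* = 9, m* = 9

MU_b = 3·(b−5)^2·(m−1), MU_m = (b−5)^3.
MRS = (3/1)·(m−1)/(b−5).
Tangency: set MRS = p_b/p_m = 8/(4/3) = 6.
So (3/1)·(m − 1)/(b − 5) = 6, i.e. (m − 1) = 2·(b − 5).
Rewrite the budget in excess-of-subsistence terms: 8·(b − 5) + (4/3)·(m − 1) = 84 − 8·5 − (4/3)·1 = 128/3.
Substituting, (32/3)·(b − 5) = 128/3, so b − 5 = 4 and b* = 9.
Then m − 1 = 2·4 = 8, so m* = 9.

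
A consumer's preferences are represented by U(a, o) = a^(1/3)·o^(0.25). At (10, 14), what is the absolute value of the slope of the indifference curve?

MRS = 28/15

MU_a = 1/3·a^(-2/3)·o^(0.25) and MU_o = 0.25·a^(1/3)·o^(-0.75).
MRS = MU_a/MU_o = (4/3)·o/a.
At (10, 14): MRS = 28/15.
That is, one extra unit of a is worth 28/15 units of o at the margin.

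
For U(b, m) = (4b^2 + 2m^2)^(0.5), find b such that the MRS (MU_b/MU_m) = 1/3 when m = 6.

b = 1

For CES with ρ = 2, MRS = (4/2)·(m/b)^(-1).
Setting (4/2)·(6/b)^(-1) = 1/3 gives (6/b)^(-1) = 1/6, so 6/b = 6 and b = 1.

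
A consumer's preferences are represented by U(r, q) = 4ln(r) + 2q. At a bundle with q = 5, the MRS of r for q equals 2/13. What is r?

r = 13

MU_r = 4/r, MU_q = 2.
MRS = 4/r ÷ 2.
MRS depends only on r: 2/r = 2/13 ⇒ r = 2/(2/13) = 13.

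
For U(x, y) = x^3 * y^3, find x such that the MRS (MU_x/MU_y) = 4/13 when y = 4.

MU_x = 3·x^2·y^3 and MU_y = 3·x^3·y^2.
MRS = MU_x/MU_y = y/x.
Substitute y = 4: MRS = 4/x. Setting 4/x = 4/13 gives x = 4/(4/13) = 13.

x = 13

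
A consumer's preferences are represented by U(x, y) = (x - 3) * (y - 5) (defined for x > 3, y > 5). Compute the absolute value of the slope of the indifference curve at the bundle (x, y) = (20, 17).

MU_x = (y−5), MU_y = (x−3).
MRS = (y−5)/(x−3).
At (20, 17): MRS = 12/17.
So at (20, 17) the consumer would give up 12/17 units of y for one more unit of x.

MRS = 12/17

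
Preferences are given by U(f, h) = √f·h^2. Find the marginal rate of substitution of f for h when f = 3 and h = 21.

MU_f = 0.5·f^(-0.5)·h^2 and MU_h = 2·√f·h.
MRS = MU_f/MU_h = (0.25)·h/f.
At (3, 21): MRS = 1.75.
That is, one extra unit of f is worth 1.75 units of h at the margin.

MRS = 1.75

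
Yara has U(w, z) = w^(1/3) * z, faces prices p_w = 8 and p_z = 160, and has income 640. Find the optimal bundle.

MU_w = 1/3·w^(-2/3)·z and MU_z = w^(1/3).
MRS = MU_w/MU_z = (1/3)·z/w.
Tangency: set MRS = p_w/p_z = 8/160 = 0.05.
So (1/3)·z/w = 0.05, i.e. z = 0.15·w.
Substitute into the budget 8·w + 160·z = 640: 32·w = 640, so w* = 20.
Then z* = 0.15·20 = 3.

w* = 20, z* = 3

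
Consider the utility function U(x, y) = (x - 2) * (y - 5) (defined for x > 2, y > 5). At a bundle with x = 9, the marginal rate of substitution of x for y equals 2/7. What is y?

y = 7

MU_x = (y−5), MU_y = (x−2).
MRS = (y−5)/(x−2).
Substitute x = 9: MRS = (y − 5)/7. Setting this equal to 2/7 gives y − 5 = (2/7)·7 = 2, so y = 7.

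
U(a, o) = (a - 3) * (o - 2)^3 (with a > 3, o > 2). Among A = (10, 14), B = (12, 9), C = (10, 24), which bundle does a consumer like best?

Evaluate utility at each bundle:
U(A) = 12096.
U(B) = 3087.
U(C) = 74536.
Highest utility is C, so C ≻ A ≻ B.

Bundle C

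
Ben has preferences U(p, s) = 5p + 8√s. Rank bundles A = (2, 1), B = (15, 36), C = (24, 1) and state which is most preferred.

Evaluate utility at each bundle:
U(A) = 18.000.
U(B) = 123.000.
U(C) = 128.000.
Highest utility is C, so C ≻ B ≻ A.

Bundle C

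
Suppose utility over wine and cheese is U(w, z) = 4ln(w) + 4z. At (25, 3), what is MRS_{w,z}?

MU_w = 4/w, MU_z = 4.
MRS = 4/w ÷ 4.
At (25, 3): MRS = 1/25.
That is, one extra unit of w is worth 1/25 units of z at the margin.

MRS = 1/25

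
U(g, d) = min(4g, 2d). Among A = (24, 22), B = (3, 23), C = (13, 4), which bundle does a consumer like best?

Bundle A

Evaluate utility at each bundle:
U(A) = 44.
U(B) = 12.
U(C) = 8.
Highest utility is A, so A ≻ B ≻ C.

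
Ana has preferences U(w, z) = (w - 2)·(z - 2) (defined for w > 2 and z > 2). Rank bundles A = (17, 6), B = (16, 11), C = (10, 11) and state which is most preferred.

Bundle B

Evaluate utility at each bundle:
U(A) = 60.
U(B) = 126.
U(C) = 72.
Highest utility is B, so B ≻ C ≻ A.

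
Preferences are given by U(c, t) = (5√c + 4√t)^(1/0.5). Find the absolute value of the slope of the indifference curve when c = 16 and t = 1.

MRS = 5/16

For CES with ρ = 0.5, MRS = (5/4)·√(t/c).
At (16, 1): MRS = 5/16.
So at (16, 1) the consumer would give up 5/16 units of t for one more unit of c.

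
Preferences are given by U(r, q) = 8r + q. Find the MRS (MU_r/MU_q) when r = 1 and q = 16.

MRS = 8

MU_r = 8, MU_q = 1, so MRS = 8/1 = 8 at every bundle.
At (1, 16): MRS = 8.
That is, one extra unit of r is worth 8 units of q at the margin.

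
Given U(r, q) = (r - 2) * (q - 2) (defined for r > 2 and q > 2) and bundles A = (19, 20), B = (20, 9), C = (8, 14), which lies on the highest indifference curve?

Evaluate utility at each bundle:
U(A) = 306.
U(B) = 126.
U(C) = 72.
Highest utility is A, so A ≻ B ≻ C.

Bundle A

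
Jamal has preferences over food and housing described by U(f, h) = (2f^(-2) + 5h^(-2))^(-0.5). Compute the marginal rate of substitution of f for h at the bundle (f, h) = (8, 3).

MRS = 27/1280

For CES with ρ = -2, MRS = (2/5)·(h/f)^3.
At (8, 3): MRS = 27/1280.
The indifference curve has slope −27/1280 at this bundle.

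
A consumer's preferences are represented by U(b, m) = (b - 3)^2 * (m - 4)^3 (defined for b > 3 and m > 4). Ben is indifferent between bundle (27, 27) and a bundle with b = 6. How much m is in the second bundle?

m = 96

U(27, 27) = 7008192.
Set U(6, m) = 7008192 and solve.
With b = 6: (6 − 3)^2 = 9, so (m − 4)^3 = 7008192/9 = 778688.
Taking the cube root (with m > 4): m − 4 = 92, so m = 96.
Check: U(6, 96) = 7008192.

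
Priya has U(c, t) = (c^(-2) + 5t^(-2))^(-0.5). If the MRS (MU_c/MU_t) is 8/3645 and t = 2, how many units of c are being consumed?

c = 9

For CES with ρ = -2, MRS = (1/5)·(t/c)^3.
Setting (1/5)·(2/c)^3 = 8/3645 gives (2/c)^3 = 8/729, so 2/c = 2/9 and c = 9.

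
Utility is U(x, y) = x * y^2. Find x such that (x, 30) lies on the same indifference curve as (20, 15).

x = 5

U(20, 15) = 4500.
Set U(x, 30) = 4500 and solve.
With y = 30: 30^2 = 900, so x = 4500/900 = 5.
Check: U(5, 30) = 4500.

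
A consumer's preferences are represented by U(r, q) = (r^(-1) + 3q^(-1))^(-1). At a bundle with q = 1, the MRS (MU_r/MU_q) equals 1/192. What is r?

r = 8

For CES with ρ = -1, MRS = (1/3)·(q/r)^2.
Setting (1/3)·(1/r)^2 = 1/192 gives (1/r)^2 = 1/64, so 1/r = 0.125 and r = 8.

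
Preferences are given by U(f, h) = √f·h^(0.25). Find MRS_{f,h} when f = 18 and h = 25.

MRS = 25/9

MU_f = 0.5·f^(-0.5)·h^(0.25) and MU_h = 0.25·√f·h^(-0.75).
MRS = MU_f/MU_h = (2)·h/f.
At (18, 25): MRS = 25/9.
The indifference curve has slope −25/9 at this bundle.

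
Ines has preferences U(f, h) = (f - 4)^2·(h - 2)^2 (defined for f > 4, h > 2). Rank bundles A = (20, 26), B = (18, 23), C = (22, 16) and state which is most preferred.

Evaluate utility at each bundle:
U(A) = 147456.
U(B) = 86436.
U(C) = 63504.
Highest utility is A, so A ≻ B ≻ C.

Bundle A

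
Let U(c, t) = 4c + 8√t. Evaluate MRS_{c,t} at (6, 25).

MRS = 5

MU_c = 4, MU_t = 8/(2√t).
MRS = 4 ÷ (8/(2√t)).
At (6, 25): MRS = 5.
So at (6, 25) the consumer would give up 5 units of t for one more unit of c.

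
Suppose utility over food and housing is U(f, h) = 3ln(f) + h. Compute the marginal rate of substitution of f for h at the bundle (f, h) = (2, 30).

MU_f = 3/f, MU_h = 1.
MRS = 3/f ÷ 1.
At (2, 30): MRS = 1.5.
The indifference curve has slope −1.5 at this bundle.

MRS = 1.5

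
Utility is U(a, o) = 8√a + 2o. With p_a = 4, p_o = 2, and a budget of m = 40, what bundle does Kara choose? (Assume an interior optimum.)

a* = 1, o* = 18

MU_a = 8/(2√a), MU_o = 2.
MRS = 8/(2√a) ÷ 2.
Tangency: set MRS = p_a/p_o = 4/2 = 2.
MRS depends only on a: 2/√a = 2 ⇒ √a = 2/2 = 1 ⇒ a* = 1.
From the budget, 2·o = 40 − 4·1 = 36, so o* = 18.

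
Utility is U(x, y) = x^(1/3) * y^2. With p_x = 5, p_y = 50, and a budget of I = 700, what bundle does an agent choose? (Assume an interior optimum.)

MU_x = 1/3·x^(-2/3)·y^2 and MU_y = 2·x^(1/3)·y.
MRS = MU_x/MU_y = (1/6)·y/x.
Tangency: set MRS = p_x/p_y = 5/50 = 0.1.
So (1/6)·y/x = 0.1, i.e. y = 0.6·x.
Substitute into the budget 5·x + 50·y = 700: 35·x = 700, so x* = 20.
Then y* = 0.6·20 = 12.

x* = 20, y* = 12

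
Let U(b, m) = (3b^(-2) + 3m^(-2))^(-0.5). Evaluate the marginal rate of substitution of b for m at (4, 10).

MRS = 15.625

For CES with ρ = -2, MRS = (m/b)^3.
At (4, 10): MRS = 15.625.
That is, one extra unit of b is worth 15.625 units of m at the margin.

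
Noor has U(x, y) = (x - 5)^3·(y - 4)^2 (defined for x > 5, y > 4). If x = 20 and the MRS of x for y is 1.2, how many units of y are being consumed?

y = 16

MU_x = 3·(x−5)^2·(y−4)^2, MU_y = 2·(x−5)^3·(y−4).
MRS = (3/2)·(y−4)/(x−5).
Substitute x = 20: MRS = (y − 4)/10. Setting this equal to 1.2 gives y − 4 = 1.2·10 = 12, so y = 16.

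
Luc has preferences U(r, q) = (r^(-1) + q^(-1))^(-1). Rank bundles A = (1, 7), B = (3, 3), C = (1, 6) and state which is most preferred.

Evaluate utility at each bundle:
U(A) = 0.875.
U(B) = 1.500.
U(C) = 0.857.
Highest utility is B, so B ≻ A ≻ C.

Bundle B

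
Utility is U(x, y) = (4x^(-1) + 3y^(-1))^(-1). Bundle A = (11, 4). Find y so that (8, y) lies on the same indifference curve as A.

U depends on (x, y) only through S = 4x^(-1) + 3y^(-1), so equal utility means equal S. At (11, 4): S = 49/44.
With x = 8: 4·8^(-1) = 0.5, so 3y^(-1) = 49/44 − 0.5 = 27/44, i.e. y^(-1) = 9/44.
Hence y = 1/(9/44) = 44/9.
Check: U(8, 44/9) = 0.898.

y = 44/9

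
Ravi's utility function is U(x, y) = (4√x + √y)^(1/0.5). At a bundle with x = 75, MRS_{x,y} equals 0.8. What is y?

y = 3

For CES with ρ = 0.5, MRS = (4/1)·√(y/x).
Setting (4/1)·√(y/75) = 0.8 gives √(y/75) = 0.2, so y/75 = 1/25 and y = 3.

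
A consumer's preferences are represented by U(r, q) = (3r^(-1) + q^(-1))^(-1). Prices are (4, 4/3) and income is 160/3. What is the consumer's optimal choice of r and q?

r* = 10, q* = 10

For CES with ρ = -1, MRS = (3/1)·(q/r)^2.
Tangency: set MRS = p_r/p_q = 4/(4/3) = 3.
So (q/r)^2 = 1; taking the square root, q/r = 1, i.e. q = r.
Substitute into the budget 4·r + (4/3)·q = 160/3: (16/3)·r = 160/3, so r* = 10 and q* = 10.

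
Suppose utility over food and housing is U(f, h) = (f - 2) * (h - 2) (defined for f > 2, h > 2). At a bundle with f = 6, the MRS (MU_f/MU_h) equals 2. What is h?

h = 10

MU_f = (h−2), MU_h = (f−2).
MRS = (h−2)/(f−2).
Substitute f = 6: MRS = (h − 2)/4. Setting this equal to 2 gives h − 2 = 2·4 = 8, so h = 10.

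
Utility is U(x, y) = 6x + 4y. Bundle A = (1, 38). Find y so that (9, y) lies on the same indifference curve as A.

U(1, 38) = 158.
Set U(9, y) = 158 and solve.
6·9 + 4y = 158 ⇒ 4y = 104 ⇒ y = 26.
Check: U(9, 26) = 158.

y = 26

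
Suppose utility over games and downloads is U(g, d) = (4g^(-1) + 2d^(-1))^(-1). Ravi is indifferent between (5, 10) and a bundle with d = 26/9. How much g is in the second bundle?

U depends on (g, d) only through S = 4g^(-1) + 2d^(-1), so equal utility means equal S. At (5, 10): S = 1.
With d = 26/9: 2·(26/9)^(-1) = 9/13, so 4g^(-1) = 1 − 9/13 = 4/13, i.e. g^(-1) = 1/13.
Hence g = 1/(1/13) = 13.
Check: U(13, 26/9) = 1.

g = 13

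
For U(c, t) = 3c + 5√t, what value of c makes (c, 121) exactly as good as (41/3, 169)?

U(41/3, 169) = 106.
Set U(c, 121) = 106 and solve.
With t = 121: √121 = 11, so 3c = 106 − 5·11 = 51 and c = 17.
Check: U(17, 121) = 106.

c = 17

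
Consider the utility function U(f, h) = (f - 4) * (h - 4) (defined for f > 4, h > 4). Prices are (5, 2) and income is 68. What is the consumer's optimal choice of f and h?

f* = 8, h* = 14

MU_f = (h−4), MU_h = (f−4).
MRS = (h−4)/(f−4).
Tangency: set MRS = p_f/p_h = 5/2 = 2.5.
So (h − 4)/(f − 4) = 2.5, i.e. (h − 4) = 2.5·(f − 4).
Rewrite the budget in excess-of-subsistence terms: 5·(f − 4) + 2·(h − 4) = 68 − 5·4 − 2·4 = 40.
Substituting, 10·(f − 4) = 40, so f − 4 = 4 and f* = 8.
Then h − 4 = 2.5·4 = 10, so h* = 14.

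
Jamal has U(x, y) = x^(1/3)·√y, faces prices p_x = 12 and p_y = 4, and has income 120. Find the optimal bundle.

MU_x = 1/3·x^(-2/3)·√y and MU_y = 0.5·x^(1/3)·y^(-0.5).
MRS = MU_x/MU_y = (2/3)·y/x.
Tangency: set MRS = p_x/p_y = 12/4 = 3.
So (2/3)·y/x = 3, i.e. y = 4.5·x.
Substitute into the budget 12·x + 4·y = 120: 30·x = 120, so x* = 4.
Then y* = 4.5·4 = 18.

x* = 4, y* = 18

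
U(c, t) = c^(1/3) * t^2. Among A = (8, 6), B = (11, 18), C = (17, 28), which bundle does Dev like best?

Evaluate utility at each bundle:
U(A) = 72.000.
U(B) = 720.570.
U(C) = 2015.885.
Highest utility is C, so C ≻ B ≻ A.

Bundle C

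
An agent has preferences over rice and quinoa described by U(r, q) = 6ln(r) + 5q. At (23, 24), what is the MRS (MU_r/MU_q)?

MRS = 6/115

MU_r = 6/r, MU_q = 5.
MRS = 6/r ÷ 5.
At (23, 24): MRS = 6/115.
So at (23, 24) the consumer would give up 6/115 units of q for one more unit of r.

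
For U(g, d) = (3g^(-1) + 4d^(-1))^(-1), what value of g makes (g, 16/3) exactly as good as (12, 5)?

g = 10

U depends on (g, d) only through S = 3g^(-1) + 4d^(-1), so equal utility means equal S. At (12, 5): S = 1.05.
With d = 16/3: 4·(16/3)^(-1) = 0.75, so 3g^(-1) = 1.05 − 0.75 = 0.3, i.e. g^(-1) = 0.1.
Hence g = 1/0.1 = 10.
Check: U(10, 16/3) = 0.9524.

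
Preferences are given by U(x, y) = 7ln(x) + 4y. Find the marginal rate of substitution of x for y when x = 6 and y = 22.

MU_x = 7/x, MU_y = 4.
MRS = 7/x ÷ 4.
At (6, 22): MRS = 7/24.
That is, one extra unit of x is worth 7/24 units of y at the margin.

MRS = 7/24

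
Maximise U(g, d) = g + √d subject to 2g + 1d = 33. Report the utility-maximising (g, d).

MU_g = 1, MU_d = 1/(2√d).
MRS = 1 ÷ (1/(2√d)).
Tangency: set MRS = p_g/p_d = 2/1 = 2.
MRS depends only on d: 2·√d = 2 ⇒ √d = 2/2 = 1 ⇒ d* = 1.
From the budget, 2·g = 33 − 1·1 = 32, so g* = 16.

g* = 16, d* = 1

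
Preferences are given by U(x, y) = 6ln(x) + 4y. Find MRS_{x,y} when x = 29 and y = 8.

MU_x = 6/x, MU_y = 4.
MRS = 6/x ÷ 4.
At (29, 8): MRS = 3/58.
The indifference curve has slope −3/58 at this bundle.

MRS = 3/58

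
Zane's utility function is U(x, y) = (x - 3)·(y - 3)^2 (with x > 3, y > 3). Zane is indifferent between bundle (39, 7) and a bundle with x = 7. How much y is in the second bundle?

U(39, 7) = 576.
Set U(7, y) = 576 and solve.
With x = 7: (7 − 3) = 4, so (y − 3)^2 = 576/4 = 144.
Taking the square root (with y > 3): y − 3 = 12, so y = 15.
Check: U(7, 15) = 576.

y = 15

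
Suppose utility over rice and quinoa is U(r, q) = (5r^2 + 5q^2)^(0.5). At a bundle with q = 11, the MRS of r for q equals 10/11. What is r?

For CES with ρ = 2, MRS = (q/r)^(-1).
Setting (11/r)^(-1) = 10/11 gives 11/r = 1.1 and r = 10.

r = 10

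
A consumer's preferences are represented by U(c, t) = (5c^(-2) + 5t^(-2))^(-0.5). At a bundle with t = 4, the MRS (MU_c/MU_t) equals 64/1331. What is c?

c = 11

For CES with ρ = -2, MRS = (t/c)^3.
Setting (4/c)^3 = 64/1331 gives 4/c = 4/11 and c = 11.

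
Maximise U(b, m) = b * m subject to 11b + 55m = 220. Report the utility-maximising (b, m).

MU_b = m and MU_m = b.
MRS = MU_b/MU_m = m/b.
Tangency: set MRS = p_b/p_m = 11/55 = 0.2.
So m/b = 0.2, i.e. m = 0.2·b.
Substitute into the budget 11·b + 55·m = 220: 22·b = 220, so b* = 10.
Then m* = 0.2·10 = 2.

b* = 10, m* = 2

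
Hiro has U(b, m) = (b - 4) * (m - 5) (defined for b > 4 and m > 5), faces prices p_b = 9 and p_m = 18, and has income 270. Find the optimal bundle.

b* = 12, m* = 9

MU_b = (m−5), MU_m = (b−4).
MRS = (m−5)/(b−4).
Tangency: set MRS = p_b/p_m = 9/18 = 0.5.
So (m − 5)/(b − 4) = 0.5, i.e. (m − 5) = 0.5·(b − 4).
Rewrite the budget in excess-of-subsistence terms: 9·(b − 4) + 18·(m − 5) = 270 − 9·4 − 18·5 = 144.
Substituting, 18·(b − 4) = 144, so b − 4 = 8 and b* = 12.
Then m − 5 = 0.5·8 = 4, so m* = 9.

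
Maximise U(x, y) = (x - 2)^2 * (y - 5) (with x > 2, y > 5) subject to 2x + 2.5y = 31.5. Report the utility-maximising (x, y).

MU_x = 2·(x−2)·(y−5), MU_y = (x−2)^2.
MRS = (2/1)·(y−5)/(x−2).
Tangency: set MRS = p_x/p_y = 2/2.5 = 0.8.
So (2/1)·(y − 5)/(x − 2) = 0.8, i.e. (y − 5) = 0.4·(x − 2).
Rewrite the budget in excess-of-subsistence terms: 2·(x − 2) + 2.5·(y − 5) = 31.5 − 2·2 − 2.5·5 = 15.
Substituting, 3·(x − 2) = 15, so x − 2 = 5 and x* = 7.
Then y − 5 = 0.4·5 = 2, so y* = 7.

x* = 7, y* = 7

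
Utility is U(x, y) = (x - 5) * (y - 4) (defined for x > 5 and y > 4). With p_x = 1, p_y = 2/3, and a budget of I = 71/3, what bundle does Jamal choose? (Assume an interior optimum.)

MU_x = (y−4), MU_y = (x−5).
MRS = (y−4)/(x−5).
Tangency: set MRS = p_x/p_y = 1/(2/3) = 1.5.
So (y − 4)/(x − 5) = 1.5, i.e. (y − 4) = 1.5·(x − 5).
Rewrite the budget in excess-of-subsistence terms: 1·(x − 5) + (2/3)·(y − 4) = 71/3 − 1·5 − (2/3)·4 = 16.
Substituting, 2·(x − 5) = 16, so x − 5 = 8 and x* = 13.
Then y − 4 = 1.5·8 = 12, so y* = 16.

x* = 13, y* = 16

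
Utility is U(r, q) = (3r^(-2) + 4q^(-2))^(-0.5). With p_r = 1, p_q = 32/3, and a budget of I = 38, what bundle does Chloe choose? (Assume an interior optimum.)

r* = 6, q* = 3

For CES with ρ = -2, MRS = (3/4)·(q/r)^3.
Tangency: set MRS = p_r/p_q = 1/(32/3) = 3/32.
So (q/r)^3 = 0.125; taking the cube root, q/r = 0.5, i.e. q = 0.5·r.
Substitute into the budget 1·r + (32/3)·q = 38: (19/3)·r = 38, so r* = 6 and q* = 0.5·6 = 3.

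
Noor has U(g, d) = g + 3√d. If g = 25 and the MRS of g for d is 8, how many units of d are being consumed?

MU_g = 1, MU_d = 3/(2√d).
MRS = 1 ÷ (3/(2√d)).
MRS depends only on d: (2/3)·√d = 8 ⇒ √d = 8/(2/3) = 12 ⇒ d = 144.

d = 144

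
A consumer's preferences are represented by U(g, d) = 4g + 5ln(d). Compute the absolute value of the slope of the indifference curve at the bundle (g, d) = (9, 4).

MU_g = 4, MU_d = 5/d.
MRS = 4 ÷ (5/d).
At (9, 4): MRS = 3.2.
So at (9, 4) the consumer would give up 3.2 units of d for one more unit of g.

MRS = 3.2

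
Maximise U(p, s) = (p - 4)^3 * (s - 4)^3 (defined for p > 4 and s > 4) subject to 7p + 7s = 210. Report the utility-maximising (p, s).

p* = 15, s* = 15

MU_p = 3·(p−4)^2·(s−4)^3, MU_s = 3·(p−4)^3·(s−4)^2.
MRS = (s−4)/(p−4).
Tangency: set MRS = p_p/p_s = 7/7 = 1.
So (s − 4)/(p − 4) = 1, i.e. (s − 4) = (p − 4).
Rewrite the budget in excess-of-subsistence terms: 7·(p − 4) + 7·(s − 4) = 210 − 7·4 − 7·4 = 154.
Substituting, 14·(p − 4) = 154, so p − 4 = 11 and p* = 15.
Then s − 4 = 11, so s* = 15.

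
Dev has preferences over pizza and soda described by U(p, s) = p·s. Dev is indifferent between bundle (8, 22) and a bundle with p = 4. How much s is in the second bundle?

s = 44

U(8, 22) = 176.
Set U(4, s) = 176 and solve.
With p = 4: s = 176/4 = 44.
Check: U(4, 44) = 176.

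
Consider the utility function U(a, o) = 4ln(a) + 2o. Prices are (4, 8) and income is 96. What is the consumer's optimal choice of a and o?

MU_a = 4/a, MU_o = 2.
MRS = 4/a ÷ 2.
Tangency: set MRS = p_a/p_o = 4/8 = 0.5.
MRS depends only on a: 2/a = 0.5 ⇒ a* = 2/0.5 = 4.
From the budget, 8·o = 96 − 4·4 = 80, so o* = 10.

a* = 4, o* = 10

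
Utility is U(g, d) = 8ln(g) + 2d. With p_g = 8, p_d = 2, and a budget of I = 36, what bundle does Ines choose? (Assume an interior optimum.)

MU_g = 8/g, MU_d = 2.
MRS = 8/g ÷ 2.
Tangency: set MRS = p_g/p_d = 8/2 = 4.
MRS depends only on g: 4/g = 4 ⇒ g* = 4/4 = 1.
From the budget, 2·d = 36 − 8·1 = 28, so d* = 14.

g* = 1, d* = 14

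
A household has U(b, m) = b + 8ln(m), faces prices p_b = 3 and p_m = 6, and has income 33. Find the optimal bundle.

MU_b = 1, MU_m = 8/m.
MRS = 1 ÷ (8/m).
Tangency: set MRS = p_b/p_m = 3/6 = 0.5.
MRS depends only on m: 0.125·m = 0.5 ⇒ m* = 0.5/0.125 = 4.
From the budget, 3·b = 33 − 6·4 = 9, so b* = 3.

b* = 3, m* = 4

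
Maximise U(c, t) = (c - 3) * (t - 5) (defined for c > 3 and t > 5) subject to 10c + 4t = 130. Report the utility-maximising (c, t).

MU_c = (t−5), MU_t = (c−3).
MRS = (t−5)/(c−3).
Tangency: set MRS = p_c/p_t = 10/4 = 2.5.
So (t − 5)/(c − 3) = 2.5, i.e. (t − 5) = 2.5·(c − 3).
Rewrite the budget in excess-of-subsistence terms: 10·(c − 3) + 4·(t − 5) = 130 − 10·3 − 4·5 = 80.
Substituting, 20·(c − 3) = 80, so c − 3 = 4 and c* = 7.
Then t − 5 = 2.5·4 = 10, so t* = 15.

c* = 7, t* = 15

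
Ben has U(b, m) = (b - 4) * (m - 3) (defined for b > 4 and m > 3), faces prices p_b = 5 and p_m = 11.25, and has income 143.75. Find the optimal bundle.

MU_b = (m−3), MU_m = (b−4).
MRS = (m−3)/(b−4).
Tangency: set MRS = p_b/p_m = 5/11.25 = 4/9.
So (m − 3)/(b − 4) = 4/9, i.e. (m − 3) = (4/9)·(b − 4).
Rewrite the budget in excess-of-subsistence terms: 5·(b − 4) + 11.25·(m − 3) = 143.75 − 5·4 − 11.25·3 = 90.
Substituting, 10·(b − 4) = 90, so b − 4 = 9 and b* = 13.
Then m − 3 = (4/9)·9 = 4, so m* = 7.

b* = 13, m* = 7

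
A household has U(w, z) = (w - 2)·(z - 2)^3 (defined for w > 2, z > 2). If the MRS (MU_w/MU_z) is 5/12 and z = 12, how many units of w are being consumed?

MU_w = (z−2)^3, MU_z = 3·(w−2)·(z−2)^2.
MRS = (1/3)·(z−2)/(w−2).
Substitute z = 12: MRS = (10/3)/(w − 2). Setting this equal to 5/12 gives w − 2 = (10/3)/(5/12) = 8, so w = 10.

w = 10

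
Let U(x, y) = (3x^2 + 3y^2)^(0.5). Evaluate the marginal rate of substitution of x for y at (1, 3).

MRS = 1/3

For CES with ρ = 2, MRS = (y/x)^(-1).
At (1, 3): MRS = 1/3.
The indifference curve has slope −1/3 at this bundle.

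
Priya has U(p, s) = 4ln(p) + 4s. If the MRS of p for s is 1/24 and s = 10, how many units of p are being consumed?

MU_p = 4/p, MU_s = 4.
MRS = 4/p ÷ 4.
MRS depends only on p: 1/p = 1/24 ⇒ p = 1/(1/24) = 24.

p = 24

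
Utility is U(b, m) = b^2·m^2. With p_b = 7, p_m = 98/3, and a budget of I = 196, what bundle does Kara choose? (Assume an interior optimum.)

MU_b = 2·b·m^2 and MU_m = 2·b^2·m.
MRS = MU_b/MU_m = m/b.
Tangency: set MRS = p_b/p_m = 7/(98/3) = 3/14.
So m/b = 3/14, i.e. m = (3/14)·b.
Substitute into the budget 7·b + (98/3)·m = 196: 14·b = 196, so b* = 14.
Then m* = (3/14)·14 = 3.

b* = 14, m* = 3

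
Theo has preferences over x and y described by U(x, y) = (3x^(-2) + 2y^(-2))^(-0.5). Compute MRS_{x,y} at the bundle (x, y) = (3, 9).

For CES with ρ = -2, MRS = (3/2)·(y/x)^3.
At (3, 9): MRS = 40.5.
The indifference curve has slope −40.5 at this bundle.

MRS = 40.5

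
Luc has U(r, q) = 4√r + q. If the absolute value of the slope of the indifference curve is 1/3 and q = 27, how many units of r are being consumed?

MU_r = 4/(2√r), MU_q = 1.
MRS = 4/(2√r) ÷ 1.
MRS depends only on r: 2/√r = 1/3 ⇒ √r = 2/(1/3) = 6 ⇒ r = 36.

r = 36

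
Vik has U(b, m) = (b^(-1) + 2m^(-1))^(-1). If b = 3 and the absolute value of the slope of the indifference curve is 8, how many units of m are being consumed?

For CES with ρ = -1, MRS = (1/2)·(m/b)^2.
Setting (1/2)·(m/3)^2 = 8 gives (m/3)^2 = 16, so m/3 = 4 and m = 12.

m = 12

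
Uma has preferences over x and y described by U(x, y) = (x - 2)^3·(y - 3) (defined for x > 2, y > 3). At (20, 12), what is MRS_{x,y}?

MRS = 1.5

MU_x = 3·(x−2)^2·(y−3), MU_y = (x−2)^3.
MRS = (3/1)·(y−3)/(x−2).
At (20, 12): MRS = 1.5.
That is, one extra unit of x is worth 1.5 units of y at the margin.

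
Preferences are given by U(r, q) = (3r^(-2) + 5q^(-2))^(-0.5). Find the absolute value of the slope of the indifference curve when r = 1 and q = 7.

MRS = 205.8

For CES with ρ = -2, MRS = (3/5)·(q/r)^3.
At (1, 7): MRS = 205.8.
So at (1, 7) the consumer would give up 205.8 units of q for one more unit of r.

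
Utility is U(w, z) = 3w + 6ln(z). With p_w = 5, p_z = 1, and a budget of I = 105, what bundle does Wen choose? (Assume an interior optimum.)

MU_w = 3, MU_z = 6/z.
MRS = 3 ÷ (6/z).
Tangency: set MRS = p_w/p_z = 5/1 = 5.
MRS depends only on z: 0.5·z = 5 ⇒ z* = 5/0.5 = 10.
From the budget, 5·w = 105 − 1·10 = 95, so w* = 19.

w* = 19, z* = 10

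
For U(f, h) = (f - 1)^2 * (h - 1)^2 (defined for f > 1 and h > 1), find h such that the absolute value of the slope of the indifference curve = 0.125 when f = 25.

h = 4

MU_f = 2·(f−1)·(h−1)^2, MU_h = 2·(f−1)^2·(h−1).
MRS = (h−1)/(f−1).
Substitute f = 25: MRS = (h − 1)/24. Setting this equal to 0.125 gives h − 1 = 0.125·24 = 3, so h = 4.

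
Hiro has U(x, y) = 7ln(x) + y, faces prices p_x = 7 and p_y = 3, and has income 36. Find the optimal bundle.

MU_x = 7/x, MU_y = 1.
MRS = 7/x ÷ 1.
Tangency: set MRS = p_x/p_y = 7/3.
MRS depends only on x: 7/x = 7/3 ⇒ x* = 7/(7/3) = 3.
From the budget, 3·y = 36 − 7·3 = 15, so y* = 5.

x* = 3, y* = 5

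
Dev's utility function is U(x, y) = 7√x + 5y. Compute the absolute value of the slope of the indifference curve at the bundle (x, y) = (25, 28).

MU_x = 7/(2√x), MU_y = 5.
MRS = 7/(2√x) ÷ 5.
At (25, 28): MRS = 7/50.
So at (25, 28) the consumer would give up 7/50 units of y for one more unit of x.

MRS = 7/50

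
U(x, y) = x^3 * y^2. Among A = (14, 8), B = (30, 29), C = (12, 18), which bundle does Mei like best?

Evaluate utility at each bundle:
U(A) = 175616.
U(B) = 22707000.
U(C) = 559872.
Highest utility is B, so B ≻ C ≻ A.

Bundle B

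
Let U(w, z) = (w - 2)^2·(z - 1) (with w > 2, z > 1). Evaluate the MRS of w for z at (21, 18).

MRS = 34/19

MU_w = 2·(w−2)·(z−1), MU_z = (w−2)^2.
MRS = (2/1)·(z−1)/(w−2).
At (21, 18): MRS = 34/19.
That is, one extra unit of w is worth 34/19 units of z at the margin.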